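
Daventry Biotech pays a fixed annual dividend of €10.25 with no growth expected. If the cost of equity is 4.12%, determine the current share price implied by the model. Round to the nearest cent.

Zero-growth DDM (perpetuity): P₀ = D/r = 10.25 / 0.0412 = 248.7864

€248.79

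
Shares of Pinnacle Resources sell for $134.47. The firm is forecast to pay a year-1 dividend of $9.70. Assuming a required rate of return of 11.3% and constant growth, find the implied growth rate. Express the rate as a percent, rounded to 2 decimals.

From P₀ = D₁/(r − g), the implied growth is g = r − D₁/P₀.
g = 0.113 − 9.70/134.47 = 0.113 − 0.07214 = 0.04086

4.09%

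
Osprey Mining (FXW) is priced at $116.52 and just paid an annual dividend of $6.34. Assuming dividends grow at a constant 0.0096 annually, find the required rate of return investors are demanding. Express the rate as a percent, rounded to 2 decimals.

6.45%

Rearranging the constant-growth DDM: r = D₁/P₀ + g.
D₁ = 6.34 × (1 + 0.0096) = 6.4009.
r = 6.4009 / 116.52 + 0.0096 = 0.05493 + 0.0096 = 0.06453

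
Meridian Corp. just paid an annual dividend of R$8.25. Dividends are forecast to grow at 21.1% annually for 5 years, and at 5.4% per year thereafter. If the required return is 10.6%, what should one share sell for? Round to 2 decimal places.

Two-stage DDM. Project D₁…D_5 at 0.211, terminal growth 0.054, discount at r = 0.106.
D_1 = 9.9908
D_2 = 12.0988
D_3 = 14.6516
D_4 = 17.7431
D_5 = 21.4869
Terminal value at t=5: TV = D_6/(r−g) = 22.6472/(0.106−0.054) = 435.5238
P₀ = 9.9908/(1+0.106)^1 + 12.0988/(1+0.106)^2 + 14.6516/(1+0.106)^3 + 17.7431/(1+0.106)^4 + 21.4869/(1+0.106)^5 + 435.5238/(1+0.106)^5 = 317.7655

R$317.77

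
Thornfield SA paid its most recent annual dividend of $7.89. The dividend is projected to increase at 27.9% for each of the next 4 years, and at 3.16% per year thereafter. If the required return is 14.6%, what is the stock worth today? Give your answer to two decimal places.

Two-stage DDM. Project D₁…D_4 at 0.279, terminal growth 0.0316, discount at r = 0.146.
D_1 = 10.0913
D_2 = 12.9068
D_3 = 16.5078
D_4 = 21.1134
Terminal value at t=4: TV = D_5/(r−g) = 21.7806/(0.146−0.0316) = 190.3902
P₀ = 10.0913/(1+0.146)^1 + 12.9068/(1+0.146)^2 + 16.5078/(1+0.146)^3 + 21.1134/(1+0.146)^4 + 190.3902/(1+0.146)^4 = 152.2266

$152.23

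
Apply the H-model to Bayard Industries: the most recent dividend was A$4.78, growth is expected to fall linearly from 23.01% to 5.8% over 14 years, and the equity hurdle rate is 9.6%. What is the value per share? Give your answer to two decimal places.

H-model: P₀ = D₀[(1+g_L) + H(g_S−g_L)]/(r−g_L), with H = 14/2 = 7.
P₀ = 4.78 × [(1+0.058) + 7×(0.2301−0.058)] / (0.096−0.058)
   = 4.78 × 2.2627 / 0.038 = 284.6238

A$284.62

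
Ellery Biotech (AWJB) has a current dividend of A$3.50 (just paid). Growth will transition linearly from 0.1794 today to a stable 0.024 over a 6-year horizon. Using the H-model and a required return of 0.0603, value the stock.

H-model: P₀ = D₀[(1+g_L) + H(g_S−g_L)]/(r−g_L), with H = 6/2 = 3.
P₀ = 3.50 × [(1+0.024) + 3×(0.1794−0.024)] / (0.0603−0.024)
   = 3.50 × 1.4902 / 0.0363 = 143.6832

A$143.68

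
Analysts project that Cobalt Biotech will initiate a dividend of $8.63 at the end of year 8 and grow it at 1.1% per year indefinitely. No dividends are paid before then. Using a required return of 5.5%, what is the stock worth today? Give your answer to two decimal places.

$134.83

Deferred-dividend DDM. At t=7 the remaining stream is a growing perpetuity with first payment D_8 = 8.63.
V_7 = D_8/(r−g) = 8.63/(0.055−0.011) = 196.1364
P₀ = V_7/(1+r)^7 = 196.1364/(1+0.055)^7 = 134.8314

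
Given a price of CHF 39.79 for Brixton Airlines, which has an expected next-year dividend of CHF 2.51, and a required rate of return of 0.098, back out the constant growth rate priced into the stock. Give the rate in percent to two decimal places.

3.49%

From P₀ = D₁/(r − g), the implied growth is g = r − D₁/P₀.
g = 0.098 − 2.51/39.79 = 0.098 − 0.06308 = 0.03492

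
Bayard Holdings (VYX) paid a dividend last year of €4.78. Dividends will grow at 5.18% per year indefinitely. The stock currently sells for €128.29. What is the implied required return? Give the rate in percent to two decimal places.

Rearranging the constant-growth DDM: r = D₁/P₀ + g.
D₁ = 4.78 × (1 + 0.0518) = 5.0276.
r = 5.0276 / 128.29 + 0.0518 = 0.03919 + 0.0518 = 0.09099

9.10%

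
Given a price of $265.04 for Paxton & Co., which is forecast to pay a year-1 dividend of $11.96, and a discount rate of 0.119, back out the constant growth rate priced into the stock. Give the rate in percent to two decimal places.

From P₀ = D₁/(r − g), the implied growth is g = r − D₁/P₀.
g = 0.119 − 11.96/265.04 = 0.119 − 0.04513 = 0.07387

7.39%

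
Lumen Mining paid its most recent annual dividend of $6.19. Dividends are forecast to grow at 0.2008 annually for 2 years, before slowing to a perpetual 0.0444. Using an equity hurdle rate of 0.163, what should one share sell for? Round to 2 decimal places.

Two-stage DDM. Project D₁…D_2 at 0.2008, terminal growth 0.0444, discount at r = 0.163.
D_1 = 7.4330
D_2 = 8.9255
Terminal value at t=2: TV = D_3/(r−g) = 9.3218/(0.163−0.0444) = 78.5985
P₀ = 7.4330/(1+0.163)^1 + 8.9255/(1+0.163)^2 + 78.5985/(1+0.163)^2 = 71.1006

$71.10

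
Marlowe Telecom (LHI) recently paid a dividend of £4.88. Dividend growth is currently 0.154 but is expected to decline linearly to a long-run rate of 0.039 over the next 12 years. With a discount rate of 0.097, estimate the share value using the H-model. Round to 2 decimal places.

£145.47

H-model: P₀ = D₀[(1+g_L) + H(g_S−g_L)]/(r−g_L), with H = 12/2 = 6.
P₀ = 4.88 × [(1+0.039) + 6×(0.154−0.039)] / (0.097−0.039)
   = 4.88 × 1.7290 / 0.058 = 145.4745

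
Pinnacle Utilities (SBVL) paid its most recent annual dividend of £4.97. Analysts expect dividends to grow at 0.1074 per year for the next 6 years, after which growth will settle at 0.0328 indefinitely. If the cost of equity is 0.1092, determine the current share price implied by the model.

Two-stage DDM. Project D₁…D_6 at 0.1074, terminal growth 0.0328, discount at r = 0.1092.
D_1 = 5.5038
D_2 = 6.0949
D_3 = 6.7495
D_4 = 7.4744
D_5 = 8.2771
D_6 = 9.1661
Terminal value at t=6: TV = D_7/(r−g) = 9.4667/(0.1092−0.0328) = 123.9100
P₀ = 5.5038/(1+0.1092)^1 + 6.0949/(1+0.1092)^2 + 6.7495/(1+0.1092)^3 + 7.4744/(1+0.1092)^4 + 8.2771/(1+0.1092)^5 + 9.1661/(1+0.1092)^6 + 123.9100/(1+0.1092)^6 = 96.1856

£96.19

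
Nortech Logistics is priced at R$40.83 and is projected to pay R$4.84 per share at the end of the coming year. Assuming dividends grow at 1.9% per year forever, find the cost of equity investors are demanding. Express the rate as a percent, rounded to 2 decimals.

Rearranging the constant-growth DDM: r = D₁/P₀ + g.
r = 4.8400 / 40.83 + 0.019 = 0.11854 + 0.019 = 0.13754

13.75%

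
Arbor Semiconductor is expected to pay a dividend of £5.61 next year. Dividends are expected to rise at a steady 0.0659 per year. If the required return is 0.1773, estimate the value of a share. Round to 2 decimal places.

£50.36

Gordon growth model: P₀ = D₁/(r − g), with D₁ = 5.61 given directly.
P₀ = 5.6100 / (0.1773 − 0.0659) = 5.6100 / 0.1114 = 50.3591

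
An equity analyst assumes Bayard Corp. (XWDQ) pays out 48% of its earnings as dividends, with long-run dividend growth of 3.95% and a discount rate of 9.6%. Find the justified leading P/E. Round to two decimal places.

Justified leading P/E = b/(r−g) = 0.48/(0.096−0.0395) = 8.4956

8.50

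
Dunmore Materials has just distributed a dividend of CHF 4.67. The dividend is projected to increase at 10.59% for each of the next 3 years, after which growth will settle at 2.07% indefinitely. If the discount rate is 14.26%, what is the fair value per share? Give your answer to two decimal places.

CHF 48.58

Two-stage DDM. Project D₁…D_3 at 0.1059, terminal growth 0.0207, discount at r = 0.1426.
D_1 = 5.1646
D_2 = 5.7115
D_3 = 6.3163
Terminal value at t=3: TV = D_4/(r−g) = 6.4471/(0.1426−0.0207) = 52.8882
P₀ = 5.1646/(1+0.1426)^1 + 5.7115/(1+0.1426)^2 + 6.3163/(1+0.1426)^3 + 52.8882/(1+0.1426)^3 = 48.5840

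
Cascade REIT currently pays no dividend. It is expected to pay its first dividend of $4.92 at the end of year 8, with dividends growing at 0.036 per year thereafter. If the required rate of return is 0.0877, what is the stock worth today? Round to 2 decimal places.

$52.83

Deferred-dividend DDM. At t=7 the remaining stream is a growing perpetuity with first payment D_8 = 4.92.
V_7 = D_8/(r−g) = 4.92/(0.0877−0.036) = 95.1644
P₀ = V_7/(1+r)^7 = 95.1644/(1+0.0877)^7 = 52.8337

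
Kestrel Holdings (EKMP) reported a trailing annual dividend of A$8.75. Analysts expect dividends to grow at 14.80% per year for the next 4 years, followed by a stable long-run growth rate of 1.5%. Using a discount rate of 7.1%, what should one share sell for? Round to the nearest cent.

A$251.12

Two-stage DDM. Project D₁…D_4 at 0.148, terminal growth 0.015, discount at r = 0.071.
D_1 = 10.0450
D_2 = 11.5317
D_3 = 13.2383
D_4 = 15.1976
Terminal value at t=4: TV = D_5/(r−g) = 15.4256/(0.071−0.015) = 275.4569
P₀ = 10.0450/(1+0.071)^1 + 11.5317/(1+0.071)^2 + 13.2383/(1+0.071)^3 + 15.1976/(1+0.071)^4 + 275.4569/(1+0.071)^4 = 251.1206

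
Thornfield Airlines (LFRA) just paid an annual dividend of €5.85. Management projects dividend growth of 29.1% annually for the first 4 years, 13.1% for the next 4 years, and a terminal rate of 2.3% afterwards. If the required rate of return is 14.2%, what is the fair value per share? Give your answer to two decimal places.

€148.42

Three-stage DDM. Project D₁…D_8; terminal Gordon value at t=8 with g = 0.023; discount at r = 0.142.
D_1 = 7.5523
D_2 = 9.7501
D_3 = 12.5874
D_4 = 16.2503
D_5 = 18.3791
D_6 = 20.7867
D_7 = 23.5098
D_8 = 26.5896
TV_8 = 27.2011/(0.142−0.023) = 228.5809
P₀ = Σ Dₜ/(1+r)ᵗ + TV_8/(1+r)^8 = 148.4160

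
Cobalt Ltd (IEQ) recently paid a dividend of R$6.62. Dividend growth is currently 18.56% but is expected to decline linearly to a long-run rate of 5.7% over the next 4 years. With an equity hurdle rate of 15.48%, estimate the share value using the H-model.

H-model: P₀ = D₀[(1+g_L) + H(g_S−g_L)]/(r−g_L), with H = 4/2 = 2.
P₀ = 6.62 × [(1+0.057) + 2×(0.1856−0.057)] / (0.1548−0.057)
   = 6.62 × 1.3142 / 0.0978 = 88.9571

R$88.96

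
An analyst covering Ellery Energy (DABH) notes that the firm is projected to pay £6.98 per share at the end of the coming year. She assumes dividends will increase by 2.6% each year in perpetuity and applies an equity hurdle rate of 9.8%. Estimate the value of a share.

£96.94

Gordon growth model: P₀ = D₁/(r − g), with D₁ = 6.98 given directly.
P₀ = 6.9800 / (0.098 − 0.026) = 6.9800 / 0.072 = 96.9444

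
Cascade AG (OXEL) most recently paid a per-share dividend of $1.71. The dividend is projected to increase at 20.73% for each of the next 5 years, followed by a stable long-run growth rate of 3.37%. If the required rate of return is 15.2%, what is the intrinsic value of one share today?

Two-stage DDM. Project D₁…D_5 at 0.2073, terminal growth 0.0337, discount at r = 0.152.
D_1 = 2.0645
D_2 = 2.4925
D_3 = 3.0091
D_4 = 3.6329
D_5 = 4.3860
Terminal value at t=5: TV = D_6/(r−g) = 4.5338/(0.152−0.0337) = 38.3250
P₀ = 2.0645/(1+0.152)^1 + 2.4925/(1+0.152)^2 + 3.0091/(1+0.152)^3 + 3.6329/(1+0.152)^4 + 4.3860/(1+0.152)^5 + 38.3250/(1+0.152)^5 = 28.7524

$28.75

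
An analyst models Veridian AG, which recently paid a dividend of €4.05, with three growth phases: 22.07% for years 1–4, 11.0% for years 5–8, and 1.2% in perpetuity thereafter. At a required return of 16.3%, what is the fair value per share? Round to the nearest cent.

Three-stage DDM. Project D₁…D_8; terminal Gordon value at t=8 with g = 0.012; discount at r = 0.163.
D_1 = 4.9438
D_2 = 6.0349
D_3 = 7.3669
D_4 = 8.9927
D_5 = 9.9819
D_6 = 11.0799
D_7 = 12.2987
D_8 = 13.6516
TV_8 = 13.8154/(0.163−0.012) = 91.4927
P₀ = Σ Dₜ/(1+r)ᵗ + TV_8/(1+r)^8 = 63.1702

€63.17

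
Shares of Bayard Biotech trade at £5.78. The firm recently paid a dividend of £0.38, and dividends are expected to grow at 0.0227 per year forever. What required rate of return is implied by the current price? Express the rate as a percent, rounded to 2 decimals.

8.99%

Rearranging the constant-growth DDM: r = D₁/P₀ + g.
D₁ = 0.38 × (1 + 0.0227) = 0.3886.
r = 0.3886 / 5.78 + 0.0227 = 0.06724 + 0.0227 = 0.08994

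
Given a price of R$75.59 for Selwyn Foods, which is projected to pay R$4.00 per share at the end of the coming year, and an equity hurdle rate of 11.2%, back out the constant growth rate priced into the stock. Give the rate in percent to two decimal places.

5.91%

From P₀ = D₁/(r − g), the implied growth is g = r − D₁/P₀.
g = 0.112 − 4.00/75.59 = 0.112 − 0.05292 = 0.05908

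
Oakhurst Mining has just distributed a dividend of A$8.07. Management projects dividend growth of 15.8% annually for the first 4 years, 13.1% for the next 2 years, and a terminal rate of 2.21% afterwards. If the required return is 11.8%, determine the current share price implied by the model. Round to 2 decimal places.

Three-stage DDM. Project D₁…D_6; terminal Gordon value at t=6 with g = 0.0221; discount at r = 0.118.
D_1 = 9.3451
D_2 = 10.8216
D_3 = 12.5314
D_4 = 14.5113
D_5 = 16.4123
D_6 = 18.5624
TV_6 = 18.9726/(0.118−0.0221) = 197.8371
P₀ = Σ Dₜ/(1+r)ᵗ + TV_6/(1+r)^6 = 155.4856

A$155.49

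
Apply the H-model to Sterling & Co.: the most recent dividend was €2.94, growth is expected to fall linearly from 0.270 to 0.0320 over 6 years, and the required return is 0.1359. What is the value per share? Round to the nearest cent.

H-model: P₀ = D₀[(1+g_L) + H(g_S−g_L)]/(r−g_L), with H = 6/2 = 3.
P₀ = 2.94 × [(1+0.032) + 3×(0.27−0.032)] / (0.1359−0.032)
   = 2.94 × 1.7460 / 0.1039 = 49.4056

€49.41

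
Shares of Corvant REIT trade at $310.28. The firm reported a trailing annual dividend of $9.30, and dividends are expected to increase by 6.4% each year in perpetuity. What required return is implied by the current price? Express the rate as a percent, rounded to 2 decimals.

Rearranging the constant-growth DDM: r = D₁/P₀ + g.
D₁ = 9.30 × (1 + 0.064) = 9.8952.
r = 9.8952 / 310.28 + 0.064 = 0.03189 + 0.064 = 0.09589

9.59%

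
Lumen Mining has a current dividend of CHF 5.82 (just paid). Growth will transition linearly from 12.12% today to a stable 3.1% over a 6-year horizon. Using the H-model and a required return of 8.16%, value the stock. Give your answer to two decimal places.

H-model: P₀ = D₀[(1+g_L) + H(g_S−g_L)]/(r−g_L), with H = 6/2 = 3.
P₀ = 5.82 × [(1+0.031) + 3×(0.1212−0.031)] / (0.0816−0.031)
   = 5.82 × 1.3016 / 0.0506 = 149.7097

CHF 149.71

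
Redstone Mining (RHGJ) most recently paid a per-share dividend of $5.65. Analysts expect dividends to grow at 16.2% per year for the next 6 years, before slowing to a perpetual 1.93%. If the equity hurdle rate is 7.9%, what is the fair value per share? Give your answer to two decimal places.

Two-stage DDM. Project D₁…D_6 at 0.162, terminal growth 0.0193, discount at r = 0.079.
D_1 = 6.5653
D_2 = 7.6289
D_3 = 8.8648
D_4 = 10.3008
D_5 = 11.9696
D_6 = 13.9087
Terminal value at t=6: TV = D_7/(r−g) = 14.1771/(0.079−0.0193) = 237.4723
P₀ = 6.5653/(1+0.079)^1 + 7.6289/(1+0.079)^2 + 8.8648/(1+0.079)^3 + 10.3008/(1+0.079)^4 + 11.9696/(1+0.079)^5 + 13.9087/(1+0.079)^6 + 237.4723/(1+0.079)^6 = 194.7732

$194.77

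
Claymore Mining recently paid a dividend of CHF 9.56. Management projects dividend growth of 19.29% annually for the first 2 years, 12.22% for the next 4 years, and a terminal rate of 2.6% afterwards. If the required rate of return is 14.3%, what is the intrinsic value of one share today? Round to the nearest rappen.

CHF 145.03

Three-stage DDM. Project D₁…D_6; terminal Gordon value at t=6 with g = 0.026; discount at r = 0.143.
D_1 = 11.4041
D_2 = 13.6040
D_3 = 15.2664
D_4 = 17.1319
D_5 = 19.2255
D_6 = 21.5748
TV_6 = 22.1358/(0.143−0.026) = 189.1945
P₀ = Σ Dₜ/(1+r)ᵗ + TV_6/(1+r)^6 = 145.0273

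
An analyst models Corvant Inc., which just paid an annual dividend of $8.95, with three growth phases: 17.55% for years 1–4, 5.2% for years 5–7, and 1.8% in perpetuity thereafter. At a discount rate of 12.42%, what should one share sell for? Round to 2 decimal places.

Three-stage DDM. Project D₁…D_7; terminal Gordon value at t=7 with g = 0.018; discount at r = 0.1242.
D_1 = 10.5207
D_2 = 12.3671
D_3 = 14.5375
D_4 = 17.0889
D_5 = 17.9775
D_6 = 18.9123
D_7 = 19.8958
TV_7 = 20.2539/(0.1242−0.018) = 190.7146
P₀ = Σ Dₜ/(1+r)ᵗ + TV_7/(1+r)^7 = 152.2611

$152.26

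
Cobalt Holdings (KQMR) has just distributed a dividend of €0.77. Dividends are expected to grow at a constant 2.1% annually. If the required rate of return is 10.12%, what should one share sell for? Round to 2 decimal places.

€9.80

Gordon growth model: P₀ = D₁/(r − g). D₁ = 0.77 × (1 + 0.021) = 0.7862.
P₀ = 0.7862 / (0.1012 − 0.021) = 0.7862 / 0.0802 = 9.8026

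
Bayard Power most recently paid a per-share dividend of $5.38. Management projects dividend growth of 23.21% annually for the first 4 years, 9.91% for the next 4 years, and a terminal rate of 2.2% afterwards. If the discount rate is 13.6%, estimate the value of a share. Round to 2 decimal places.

$112.39

Three-stage DDM. Project D₁…D_8; terminal Gordon value at t=8 with g = 0.022; discount at r = 0.136.
D_1 = 6.6287
D_2 = 8.1672
D_3 = 10.0628
D_4 = 12.3984
D_5 = 13.6271
D_6 = 14.9775
D_7 = 16.4618
D_8 = 18.0932
TV_8 = 18.4912/(0.136−0.022) = 162.2038
P₀ = Σ Dₜ/(1+r)ᵗ + TV_8/(1+r)^8 = 112.3946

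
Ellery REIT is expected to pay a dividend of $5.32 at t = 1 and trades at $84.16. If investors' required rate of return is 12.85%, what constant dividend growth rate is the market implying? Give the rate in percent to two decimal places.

From P₀ = D₁/(r − g), the implied growth is g = r − D₁/P₀.
g = 0.1285 − 5.32/84.16 = 0.1285 − 0.06321 = 0.06529

6.53%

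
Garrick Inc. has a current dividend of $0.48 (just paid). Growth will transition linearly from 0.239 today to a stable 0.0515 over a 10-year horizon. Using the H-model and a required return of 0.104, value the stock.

H-model: P₀ = D₀[(1+g_L) + H(g_S−g_L)]/(r−g_L), with H = 10/2 = 5.
P₀ = 0.48 × [(1+0.0515) + 5×(0.239−0.0515)] / (0.104−0.0515)
   = 0.48 × 1.9890 / 0.0525 = 18.1851

$18.19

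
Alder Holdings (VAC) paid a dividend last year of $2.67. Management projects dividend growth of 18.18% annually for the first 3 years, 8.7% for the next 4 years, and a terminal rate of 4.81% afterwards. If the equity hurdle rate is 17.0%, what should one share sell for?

Three-stage DDM. Project D₁…D_7; terminal Gordon value at t=7 with g = 0.0481; discount at r = 0.17.
D_1 = 3.1554
D_2 = 3.7291
D_3 = 4.4070
D_4 = 4.7904
D_5 = 5.2072
D_6 = 5.6602
D_7 = 6.1526
TV_7 = 6.4486/(0.17−0.0481) = 52.9006
P₀ = Σ Dₜ/(1+r)ᵗ + TV_7/(1+r)^7 = 34.9869

$34.99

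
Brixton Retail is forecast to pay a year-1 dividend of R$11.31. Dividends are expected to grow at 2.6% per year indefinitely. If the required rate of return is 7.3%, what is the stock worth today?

Gordon growth model: P₀ = D₁/(r − g), with D₁ = 11.31 given directly.
P₀ = 11.3100 / (0.073 − 0.026) = 11.3100 / 0.047 = 240.6383

R$240.64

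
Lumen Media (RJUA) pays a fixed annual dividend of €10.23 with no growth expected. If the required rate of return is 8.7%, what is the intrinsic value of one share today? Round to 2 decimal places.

€117.59

Zero-growth DDM (perpetuity): P₀ = D/r = 10.23 / 0.087 = 117.5862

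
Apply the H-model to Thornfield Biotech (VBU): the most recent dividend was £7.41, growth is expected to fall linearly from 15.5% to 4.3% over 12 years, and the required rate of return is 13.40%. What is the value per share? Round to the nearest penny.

£139.65

H-model: P₀ = D₀[(1+g_L) + H(g_S−g_L)]/(r−g_L), with H = 12/2 = 6.
P₀ = 7.41 × [(1+0.043) + 6×(0.155−0.043)] / (0.134−0.043)
   = 7.41 × 1.7150 / 0.091 = 139.6500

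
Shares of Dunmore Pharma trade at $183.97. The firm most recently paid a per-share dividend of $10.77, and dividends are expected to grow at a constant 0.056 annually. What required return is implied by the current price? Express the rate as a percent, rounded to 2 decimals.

Rearranging the constant-growth DDM: r = D₁/P₀ + g.
D₁ = 10.77 × (1 + 0.056) = 11.3731.
r = 11.3731 / 183.97 + 0.056 = 0.06182 + 0.056 = 0.11782

11.78%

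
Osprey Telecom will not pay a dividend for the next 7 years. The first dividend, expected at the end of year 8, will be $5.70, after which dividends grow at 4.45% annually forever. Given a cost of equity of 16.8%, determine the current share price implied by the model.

$15.56

Deferred-dividend DDM. At t=7 the remaining stream is a growing perpetuity with first payment D_8 = 5.70.
V_7 = D_8/(r−g) = 5.70/(0.168−0.0445) = 46.1538
P₀ = V_7/(1+r)^7 = 46.1538/(1+0.168)^7 = 15.5635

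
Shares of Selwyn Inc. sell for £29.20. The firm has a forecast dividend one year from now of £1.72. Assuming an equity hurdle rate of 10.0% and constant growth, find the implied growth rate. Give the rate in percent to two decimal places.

From P₀ = D₁/(r − g), the implied growth is g = r − D₁/P₀.
g = 0.1 − 1.72/29.20 = 0.1 − 0.05890 = 0.04110

4.11%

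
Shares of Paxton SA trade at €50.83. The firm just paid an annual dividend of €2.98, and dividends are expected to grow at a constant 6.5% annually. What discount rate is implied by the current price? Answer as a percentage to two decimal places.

12.74%

Rearranging the constant-growth DDM: r = D₁/P₀ + g.
D₁ = 2.98 × (1 + 0.065) = 3.1737.
r = 3.1737 / 50.83 + 0.065 = 0.06244 + 0.065 = 0.12744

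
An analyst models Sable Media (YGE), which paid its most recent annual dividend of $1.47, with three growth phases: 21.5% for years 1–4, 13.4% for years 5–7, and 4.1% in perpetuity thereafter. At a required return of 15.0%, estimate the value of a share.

Three-stage DDM. Project D₁…D_7; terminal Gordon value at t=7 with g = 0.041; discount at r = 0.15.
D_1 = 1.7861
D_2 = 2.1701
D_3 = 2.6366
D_4 = 3.2035
D_5 = 3.6327
D_6 = 4.1195
D_7 = 4.6716
TV_7 = 4.8631/(0.15−0.041) = 44.6155
P₀ = Σ Dₜ/(1+r)ᵗ + TV_7/(1+r)^7 = 28.8751

$28.88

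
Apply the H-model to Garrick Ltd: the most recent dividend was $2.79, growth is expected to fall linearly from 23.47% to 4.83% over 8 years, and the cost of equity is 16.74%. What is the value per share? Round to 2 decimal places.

H-model: P₀ = D₀[(1+g_L) + H(g_S−g_L)]/(r−g_L), with H = 8/2 = 4.
P₀ = 2.79 × [(1+0.0483) + 4×(0.2347−0.0483)] / (0.1674−0.0483)
   = 2.79 × 1.7939 / 0.1191 = 42.0234

$42.02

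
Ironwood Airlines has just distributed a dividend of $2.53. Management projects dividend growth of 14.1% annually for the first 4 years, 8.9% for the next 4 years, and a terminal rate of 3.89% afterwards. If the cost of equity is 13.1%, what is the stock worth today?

$45.30

Three-stage DDM. Project D₁…D_8; terminal Gordon value at t=8 with g = 0.0389; discount at r = 0.131.
D_1 = 2.8867
D_2 = 3.2938
D_3 = 3.7582
D_4 = 4.2881
D_5 = 4.6697
D_6 = 5.0853
D_7 = 5.5379
D_8 = 6.0308
TV_8 = 6.2654/(0.131−0.0389) = 68.0282
P₀ = Σ Dₜ/(1+r)ᵗ + TV_8/(1+r)^8 = 45.2997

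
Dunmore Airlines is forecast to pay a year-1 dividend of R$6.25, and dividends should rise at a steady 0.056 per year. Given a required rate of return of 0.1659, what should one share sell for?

R$56.87

Gordon growth model: P₀ = D₁/(r − g), with D₁ = 6.25 given directly.
P₀ = 6.2500 / (0.1659 − 0.056) = 6.2500 / 0.1099 = 56.8699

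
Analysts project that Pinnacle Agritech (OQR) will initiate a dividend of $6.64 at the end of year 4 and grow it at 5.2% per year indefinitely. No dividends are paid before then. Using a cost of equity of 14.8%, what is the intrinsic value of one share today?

Deferred-dividend DDM. At t=3 the remaining stream is a growing perpetuity with first payment D_4 = 6.64.
V_3 = D_4/(r−g) = 6.64/(0.148−0.052) = 69.1667
P₀ = V_3/(1+r)^3 = 69.1667/(1+0.148)^3 = 45.7163

$45.72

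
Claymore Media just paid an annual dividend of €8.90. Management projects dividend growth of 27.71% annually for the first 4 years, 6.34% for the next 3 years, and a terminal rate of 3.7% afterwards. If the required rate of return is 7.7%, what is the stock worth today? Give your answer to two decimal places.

€546.10

Three-stage DDM. Project D₁…D_7; terminal Gordon value at t=7 with g = 0.037; discount at r = 0.077.
D_1 = 11.3662
D_2 = 14.5158
D_3 = 18.5381
D_4 = 23.6750
D_5 = 25.1760
D_6 = 26.7721
D_7 = 28.4695
TV_7 = 29.5229/(0.077−0.037) = 738.0714
P₀ = Σ Dₜ/(1+r)ᵗ + TV_7/(1+r)^7 = 546.0967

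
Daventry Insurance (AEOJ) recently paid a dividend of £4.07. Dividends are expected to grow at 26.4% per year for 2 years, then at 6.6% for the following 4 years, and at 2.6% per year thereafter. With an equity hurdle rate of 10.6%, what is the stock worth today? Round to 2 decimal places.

£88.21

Three-stage DDM. Project D₁…D_6; terminal Gordon value at t=6 with g = 0.026; discount at r = 0.106.
D_1 = 5.1445
D_2 = 6.5026
D_3 = 6.9318
D_4 = 7.3893
D_5 = 7.8770
D_6 = 8.3969
TV_6 = 8.6152/(0.106−0.026) = 107.6898
P₀ = Σ Dₜ/(1+r)ᵗ + TV_6/(1+r)^6 = 88.2128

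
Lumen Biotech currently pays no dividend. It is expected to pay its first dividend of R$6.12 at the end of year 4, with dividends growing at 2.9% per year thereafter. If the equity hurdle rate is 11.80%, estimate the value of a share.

R$49.21

Deferred-dividend DDM. At t=3 the remaining stream is a growing perpetuity with first payment D_4 = 6.12.
V_3 = D_4/(r−g) = 6.12/(0.118−0.029) = 68.7640
P₀ = V_3/(1+r)^3 = 68.7640/(1+0.118)^3 = 49.2080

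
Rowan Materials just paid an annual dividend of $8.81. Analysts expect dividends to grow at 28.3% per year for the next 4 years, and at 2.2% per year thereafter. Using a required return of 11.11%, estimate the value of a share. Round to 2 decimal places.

$230.80

Two-stage DDM. Project D₁…D_4 at 0.283, terminal growth 0.022, discount at r = 0.1111.
D_1 = 11.3032
D_2 = 14.5020
D_3 = 18.6061
D_4 = 23.8717
Terminal value at t=4: TV = D_5/(r−g) = 24.3968/(0.1111−0.022) = 273.8140
P₀ = 11.3032/(1+0.1111)^1 + 14.5020/(1+0.1111)^2 + 18.6061/(1+0.1111)^3 + 23.8717/(1+0.1111)^4 + 273.8140/(1+0.1111)^4 = 230.8036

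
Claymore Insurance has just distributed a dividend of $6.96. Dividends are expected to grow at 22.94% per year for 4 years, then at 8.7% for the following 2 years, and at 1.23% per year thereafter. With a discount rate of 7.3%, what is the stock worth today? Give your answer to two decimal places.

$269.32

Three-stage DDM. Project D₁…D_6; terminal Gordon value at t=6 with g = 0.0123; discount at r = 0.073.
D_1 = 8.5566
D_2 = 10.5195
D_3 = 12.9327
D_4 = 15.8994
D_5 = 17.2827
D_6 = 18.7863
TV_6 = 19.0174/(0.073−0.0123) = 313.3009
P₀ = Σ Dₜ/(1+r)ᵗ + TV_6/(1+r)^6 = 269.3230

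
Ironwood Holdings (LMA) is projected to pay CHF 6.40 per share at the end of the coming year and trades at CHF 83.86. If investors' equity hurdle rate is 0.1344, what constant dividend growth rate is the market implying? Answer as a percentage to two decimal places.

From P₀ = D₁/(r − g), the implied growth is g = r − D₁/P₀.
g = 0.1344 − 6.40/83.86 = 0.1344 − 0.07632 = 0.05808

5.81%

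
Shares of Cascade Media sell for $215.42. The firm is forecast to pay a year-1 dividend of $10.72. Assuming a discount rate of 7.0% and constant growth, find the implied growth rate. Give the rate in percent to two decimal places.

From P₀ = D₁/(r − g), the implied growth is g = r − D₁/P₀.
g = 0.07 − 10.72/215.42 = 0.07 − 0.04976 = 0.02024

2.02%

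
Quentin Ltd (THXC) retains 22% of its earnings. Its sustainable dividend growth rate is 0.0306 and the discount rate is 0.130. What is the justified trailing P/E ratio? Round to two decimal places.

8.09

Payout ratio b = 1 − 0.22 = 0.78.
Justified trailing P/E = b(1+g)/(r−g) = 0.78×(1+0.0306)/(0.13−0.0306) = 8.0872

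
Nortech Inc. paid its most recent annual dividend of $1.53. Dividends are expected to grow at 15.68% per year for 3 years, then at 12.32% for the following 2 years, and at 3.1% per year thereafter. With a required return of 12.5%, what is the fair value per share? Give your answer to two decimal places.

Three-stage DDM. Project D₁…D_5; terminal Gordon value at t=5 with g = 0.031; discount at r = 0.125.
D_1 = 1.7699
D_2 = 2.0474
D_3 = 2.3685
D_4 = 2.6603
D_5 = 2.9880
TV_5 = 3.0806/(0.125−0.031) = 32.7726
P₀ = Σ Dₜ/(1+r)ᵗ + TV_5/(1+r)^5 = 26.3598

$26.36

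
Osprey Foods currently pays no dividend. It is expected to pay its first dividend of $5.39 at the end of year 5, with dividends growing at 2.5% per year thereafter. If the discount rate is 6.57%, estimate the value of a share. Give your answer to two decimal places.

$102.67

Deferred-dividend DDM. At t=4 the remaining stream is a growing perpetuity with first payment D_5 = 5.39.
V_4 = D_5/(r−g) = 5.39/(0.0657−0.025) = 132.4324
P₀ = V_4/(1+r)^4 = 132.4324/(1+0.0657)^4 = 102.6726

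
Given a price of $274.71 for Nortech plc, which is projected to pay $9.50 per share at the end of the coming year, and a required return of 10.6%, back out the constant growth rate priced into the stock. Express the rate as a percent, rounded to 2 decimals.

7.14%

From P₀ = D₁/(r − g), the implied growth is g = r − D₁/P₀.
g = 0.106 − 9.50/274.71 = 0.106 − 0.03458 = 0.07142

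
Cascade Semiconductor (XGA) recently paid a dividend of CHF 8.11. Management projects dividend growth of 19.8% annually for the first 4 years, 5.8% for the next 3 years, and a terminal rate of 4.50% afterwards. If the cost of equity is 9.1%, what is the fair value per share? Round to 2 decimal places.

CHF 318.77

Three-stage DDM. Project D₁…D_7; terminal Gordon value at t=7 with g = 0.045; discount at r = 0.091.
D_1 = 9.7158
D_2 = 11.6395
D_3 = 13.9441
D_4 = 16.7051
D_5 = 17.6740
D_6 = 18.6990
D_7 = 19.7836
TV_7 = 20.6739/(0.091−0.045) = 449.4316
P₀ = Σ Dₜ/(1+r)ᵗ + TV_7/(1+r)^7 = 318.7702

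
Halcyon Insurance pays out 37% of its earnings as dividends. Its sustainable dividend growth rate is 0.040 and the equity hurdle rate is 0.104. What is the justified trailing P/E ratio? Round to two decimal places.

6.01

Justified trailing P/E = b(1+g)/(r−g) = 0.37×(1+0.04)/(0.104−0.04) = 6.0125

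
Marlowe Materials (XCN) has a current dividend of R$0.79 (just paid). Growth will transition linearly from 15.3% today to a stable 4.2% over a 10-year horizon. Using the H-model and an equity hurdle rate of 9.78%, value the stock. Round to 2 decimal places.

R$22.61

H-model: P₀ = D₀[(1+g_L) + H(g_S−g_L)]/(r−g_L), with H = 10/2 = 5.
P₀ = 0.79 × [(1+0.042) + 5×(0.153−0.042)] / (0.0978−0.042)
   = 0.79 × 1.5970 / 0.0558 = 22.6099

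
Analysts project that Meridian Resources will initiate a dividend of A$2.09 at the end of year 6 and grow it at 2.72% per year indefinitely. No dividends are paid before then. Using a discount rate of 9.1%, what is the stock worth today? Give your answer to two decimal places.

A$21.19

Deferred-dividend DDM. At t=5 the remaining stream is a growing perpetuity with first payment D_6 = 2.09.
V_5 = D_6/(r−g) = 2.09/(0.091−0.0272) = 32.7586
P₀ = V_5/(1+r)^5 = 32.7586/(1+0.091)^5 = 21.1935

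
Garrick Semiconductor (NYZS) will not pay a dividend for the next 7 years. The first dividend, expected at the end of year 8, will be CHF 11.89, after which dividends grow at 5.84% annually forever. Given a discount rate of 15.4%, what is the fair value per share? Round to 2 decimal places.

Deferred-dividend DDM. At t=7 the remaining stream is a growing perpetuity with first payment D_8 = 11.89.
V_7 = D_8/(r−g) = 11.89/(0.154−0.0584) = 124.3724
P₀ = V_7/(1+r)^7 = 124.3724/(1+0.154)^7 = 45.6334

CHF 45.63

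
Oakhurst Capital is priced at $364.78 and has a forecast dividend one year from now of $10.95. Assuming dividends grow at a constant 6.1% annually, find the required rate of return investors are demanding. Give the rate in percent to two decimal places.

9.10%

Rearranging the constant-growth DDM: r = D₁/P₀ + g.
r = 10.9500 / 364.78 + 0.061 = 0.03002 + 0.061 = 0.09102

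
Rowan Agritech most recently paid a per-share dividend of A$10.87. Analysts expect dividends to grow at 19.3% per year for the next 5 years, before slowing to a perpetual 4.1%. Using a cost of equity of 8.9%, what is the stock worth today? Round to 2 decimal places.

A$444.02

Two-stage DDM. Project D₁…D_5 at 0.193, terminal growth 0.041, discount at r = 0.089.
D_1 = 12.9679
D_2 = 15.4707
D_3 = 18.4566
D_4 = 22.0187
D_5 = 26.2683
Terminal value at t=5: TV = D_6/(r−g) = 27.3453/(0.089−0.041) = 569.6935
P₀ = 12.9679/(1+0.089)^1 + 15.4707/(1+0.089)^2 + 18.4566/(1+0.089)^3 + 22.0187/(1+0.089)^4 + 26.2683/(1+0.089)^5 + 569.6935/(1+0.089)^5 = 444.0164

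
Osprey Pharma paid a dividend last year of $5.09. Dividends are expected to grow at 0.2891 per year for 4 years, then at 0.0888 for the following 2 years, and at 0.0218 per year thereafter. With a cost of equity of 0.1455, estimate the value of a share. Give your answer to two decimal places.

Three-stage DDM. Project D₁…D_6; terminal Gordon value at t=6 with g = 0.0218; discount at r = 0.1455.
D_1 = 6.5615
D_2 = 8.4585
D_3 = 10.9038
D_4 = 14.0561
D_5 = 15.3043
D_6 = 16.6633
TV_6 = 17.0265/(0.1455−0.0218) = 137.6438
P₀ = Σ Dₜ/(1+r)ᵗ + TV_6/(1+r)^6 = 103.6508

$103.65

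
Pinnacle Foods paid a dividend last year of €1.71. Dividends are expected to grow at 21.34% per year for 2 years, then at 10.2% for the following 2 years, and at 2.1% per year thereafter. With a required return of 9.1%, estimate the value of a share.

Three-stage DDM. Project D₁…D_4; terminal Gordon value at t=4 with g = 0.021; discount at r = 0.091.
D_1 = 2.0749
D_2 = 2.5177
D_3 = 2.7745
D_4 = 3.0575
TV_4 = 3.1217/(0.091−0.021) = 44.5959
P₀ = Σ Dₜ/(1+r)ᵗ + TV_4/(1+r)^4 = 39.7889

€39.79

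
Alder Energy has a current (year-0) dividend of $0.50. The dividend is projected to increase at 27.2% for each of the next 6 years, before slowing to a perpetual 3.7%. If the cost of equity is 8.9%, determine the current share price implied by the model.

Two-stage DDM. Project D₁…D_6 at 0.272, terminal growth 0.037, discount at r = 0.089.
D_1 = 0.6360
D_2 = 0.8090
D_3 = 1.0290
D_4 = 1.3089
D_5 = 1.6650
D_6 = 2.1178
Terminal value at t=6: TV = D_7/(r−g) = 2.1962/(0.089−0.037) = 42.2346
P₀ = 0.6360/(1+0.089)^1 + 0.8090/(1+0.089)^2 + 1.0290/(1+0.089)^3 + 1.3089/(1+0.089)^4 + 1.6650/(1+0.089)^5 + 2.1178/(1+0.089)^6 + 42.2346/(1+0.089)^6 = 30.6727

$30.67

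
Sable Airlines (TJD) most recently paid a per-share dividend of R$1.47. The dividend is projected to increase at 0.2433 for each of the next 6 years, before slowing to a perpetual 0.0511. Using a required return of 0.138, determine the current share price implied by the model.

Two-stage DDM. Project D₁…D_6 at 0.2433, terminal growth 0.0511, discount at r = 0.138.
D_1 = 1.8277
D_2 = 2.2723
D_3 = 2.8252
D_4 = 3.5125
D_5 = 4.3671
D_6 = 5.4297
Terminal value at t=6: TV = D_7/(r−g) = 5.7071/(0.138−0.0511) = 65.6746
P₀ = 1.8277/(1+0.138)^1 + 2.2723/(1+0.138)^2 + 2.8252/(1+0.138)^3 + 3.5125/(1+0.138)^4 + 4.3671/(1+0.138)^5 + 5.4297/(1+0.138)^6 + 65.6746/(1+0.138)^6 = 42.3974

R$42.40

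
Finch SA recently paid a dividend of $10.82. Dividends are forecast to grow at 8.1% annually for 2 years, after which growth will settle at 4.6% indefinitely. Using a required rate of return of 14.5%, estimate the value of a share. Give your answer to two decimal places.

Two-stage DDM. Project D₁…D_2 at 0.081, terminal growth 0.046, discount at r = 0.145.
D_1 = 11.6964
D_2 = 12.6438
Terminal value at t=2: TV = D_3/(r−g) = 13.2254/(0.145−0.046) = 133.5904
P₀ = 11.6964/(1+0.145)^1 + 12.6438/(1+0.145)^2 + 133.5904/(1+0.145)^2 = 121.7571

$121.76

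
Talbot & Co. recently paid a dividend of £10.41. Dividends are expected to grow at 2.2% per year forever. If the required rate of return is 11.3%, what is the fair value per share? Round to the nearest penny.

£116.91

Gordon growth model: P₀ = D₁/(r − g). D₁ = 10.41 × (1 + 0.022) = 10.6390.
P₀ = 10.6390 / (0.113 − 0.022) = 10.6390 / 0.091 = 116.9123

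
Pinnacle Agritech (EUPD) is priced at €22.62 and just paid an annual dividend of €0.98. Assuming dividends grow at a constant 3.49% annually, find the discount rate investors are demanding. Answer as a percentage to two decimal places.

Rearranging the constant-growth DDM: r = D₁/P₀ + g.
D₁ = 0.98 × (1 + 0.0349) = 1.0142.
r = 1.0142 / 22.62 + 0.0349 = 0.04484 + 0.0349 = 0.07974

7.97%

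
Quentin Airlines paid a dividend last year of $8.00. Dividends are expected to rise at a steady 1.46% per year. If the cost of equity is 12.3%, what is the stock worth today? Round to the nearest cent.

Gordon growth model: P₀ = D₁/(r − g). D₁ = 8.00 × (1 + 0.0146) = 8.1168.
P₀ = 8.1168 / (0.123 − 0.0146) = 8.1168 / 0.1084 = 74.8782

$74.88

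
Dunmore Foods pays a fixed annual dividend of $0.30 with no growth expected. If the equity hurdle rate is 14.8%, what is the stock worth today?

Zero-growth DDM (perpetuity): P₀ = D/r = 0.30 / 0.148 = 2.0270

$2.03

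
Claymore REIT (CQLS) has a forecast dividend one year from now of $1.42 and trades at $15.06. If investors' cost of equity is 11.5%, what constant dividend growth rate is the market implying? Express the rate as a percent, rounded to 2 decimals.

From P₀ = D₁/(r − g), the implied growth is g = r − D₁/P₀.
g = 0.115 − 1.42/15.06 = 0.115 − 0.09429 = 0.02071

2.07%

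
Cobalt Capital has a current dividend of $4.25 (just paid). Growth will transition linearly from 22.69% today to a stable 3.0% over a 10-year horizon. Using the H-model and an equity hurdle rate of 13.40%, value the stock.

$82.32

H-model: P₀ = D₀[(1+g_L) + H(g_S−g_L)]/(r−g_L), with H = 10/2 = 5.
P₀ = 4.25 × [(1+0.03) + 5×(0.2269−0.03)] / (0.134−0.03)
   = 4.25 × 2.0145 / 0.104 = 82.3233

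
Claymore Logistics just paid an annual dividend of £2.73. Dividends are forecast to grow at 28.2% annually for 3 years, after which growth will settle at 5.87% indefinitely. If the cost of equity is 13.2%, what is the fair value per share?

Two-stage DDM. Project D₁…D_3 at 0.282, terminal growth 0.0587, discount at r = 0.132.
D_1 = 3.4999
D_2 = 4.4868
D_3 = 5.7521
Terminal value at t=3: TV = D_4/(r−g) = 6.0898/(0.132−0.0587) = 83.0798
P₀ = 3.4999/(1+0.132)^1 + 4.4868/(1+0.132)^2 + 5.7521/(1+0.132)^3 + 83.0798/(1+0.132)^3 = 67.8324

£67.83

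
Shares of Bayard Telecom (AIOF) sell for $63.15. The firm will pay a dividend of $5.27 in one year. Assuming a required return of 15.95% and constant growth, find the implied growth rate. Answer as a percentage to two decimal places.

7.60%

From P₀ = D₁/(r − g), the implied growth is g = r − D₁/P₀.
g = 0.1595 − 5.27/63.15 = 0.1595 − 0.08345 = 0.07605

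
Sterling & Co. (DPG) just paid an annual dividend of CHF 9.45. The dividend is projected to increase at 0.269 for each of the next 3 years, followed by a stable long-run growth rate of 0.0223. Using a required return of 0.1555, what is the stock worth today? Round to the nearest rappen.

Two-stage DDM. Project D₁…D_3 at 0.269, terminal growth 0.0223, discount at r = 0.1555.
D_1 = 11.9921
D_2 = 15.2179
D_3 = 19.3115
Terminal value at t=3: TV = D_4/(r−g) = 19.7422/(0.1555−0.0223) = 148.2145
P₀ = 11.9921/(1+0.1555)^1 + 15.2179/(1+0.1555)^2 + 19.3115/(1+0.1555)^3 + 148.2145/(1+0.1555)^3 = 130.3616

CHF 130.36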